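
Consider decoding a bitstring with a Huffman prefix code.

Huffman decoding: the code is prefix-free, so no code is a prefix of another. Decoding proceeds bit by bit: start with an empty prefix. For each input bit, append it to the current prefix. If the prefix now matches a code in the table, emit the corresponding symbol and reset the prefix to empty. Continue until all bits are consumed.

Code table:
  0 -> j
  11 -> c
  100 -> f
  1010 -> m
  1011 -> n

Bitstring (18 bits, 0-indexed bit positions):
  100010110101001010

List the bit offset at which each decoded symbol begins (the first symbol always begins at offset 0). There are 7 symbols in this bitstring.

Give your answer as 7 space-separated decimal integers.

Answer: 0 3 4 8 9 13 14

Derivation:
Bit 0: prefix='1' (no match yet)
Bit 1: prefix='10' (no match yet)
Bit 2: prefix='100' -> emit 'f', reset
Bit 3: prefix='0' -> emit 'j', reset
Bit 4: prefix='1' (no match yet)
Bit 5: prefix='10' (no match yet)
Bit 6: prefix='101' (no match yet)
Bit 7: prefix='1011' -> emit 'n', reset
Bit 8: prefix='0' -> emit 'j', reset
Bit 9: prefix='1' (no match yet)
Bit 10: prefix='10' (no match yet)
Bit 11: prefix='101' (no match yet)
Bit 12: prefix='1010' -> emit 'm', reset
Bit 13: prefix='0' -> emit 'j', reset
Bit 14: prefix='1' (no match yet)
Bit 15: prefix='10' (no match yet)
Bit 16: prefix='101' (no match yet)
Bit 17: prefix='1010' -> emit 'm', reset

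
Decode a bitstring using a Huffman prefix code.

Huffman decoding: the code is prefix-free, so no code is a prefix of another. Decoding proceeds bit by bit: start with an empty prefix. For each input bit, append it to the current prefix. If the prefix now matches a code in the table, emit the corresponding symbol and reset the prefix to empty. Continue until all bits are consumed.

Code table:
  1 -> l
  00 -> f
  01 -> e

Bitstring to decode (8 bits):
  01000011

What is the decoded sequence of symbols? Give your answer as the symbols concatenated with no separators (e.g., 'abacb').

Bit 0: prefix='0' (no match yet)
Bit 1: prefix='01' -> emit 'e', reset
Bit 2: prefix='0' (no match yet)
Bit 3: prefix='00' -> emit 'f', reset
Bit 4: prefix='0' (no match yet)
Bit 5: prefix='00' -> emit 'f', reset
Bit 6: prefix='1' -> emit 'l', reset
Bit 7: prefix='1' -> emit 'l', reset

Answer: effll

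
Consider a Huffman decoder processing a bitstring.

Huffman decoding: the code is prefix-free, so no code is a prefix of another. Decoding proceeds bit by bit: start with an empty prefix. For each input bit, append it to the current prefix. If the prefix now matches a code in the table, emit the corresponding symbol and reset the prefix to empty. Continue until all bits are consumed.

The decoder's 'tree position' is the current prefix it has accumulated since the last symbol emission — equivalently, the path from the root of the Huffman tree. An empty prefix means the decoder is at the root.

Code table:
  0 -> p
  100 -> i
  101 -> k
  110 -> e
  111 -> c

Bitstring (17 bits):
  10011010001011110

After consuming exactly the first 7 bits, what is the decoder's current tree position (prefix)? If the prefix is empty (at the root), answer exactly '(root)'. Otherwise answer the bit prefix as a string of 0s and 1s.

Bit 0: prefix='1' (no match yet)
Bit 1: prefix='10' (no match yet)
Bit 2: prefix='100' -> emit 'i', reset
Bit 3: prefix='1' (no match yet)
Bit 4: prefix='11' (no match yet)
Bit 5: prefix='110' -> emit 'e', reset
Bit 6: prefix='1' (no match yet)

Answer: 1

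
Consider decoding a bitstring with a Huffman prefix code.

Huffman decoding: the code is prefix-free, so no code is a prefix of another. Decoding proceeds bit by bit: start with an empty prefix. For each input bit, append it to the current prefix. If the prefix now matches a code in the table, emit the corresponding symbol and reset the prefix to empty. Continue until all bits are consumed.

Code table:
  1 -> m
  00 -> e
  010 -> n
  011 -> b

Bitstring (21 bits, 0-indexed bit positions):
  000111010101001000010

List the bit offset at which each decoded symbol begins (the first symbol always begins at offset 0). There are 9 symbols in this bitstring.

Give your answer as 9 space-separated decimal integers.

Answer: 0 2 5 6 9 10 13 16 18

Derivation:
Bit 0: prefix='0' (no match yet)
Bit 1: prefix='00' -> emit 'e', reset
Bit 2: prefix='0' (no match yet)
Bit 3: prefix='01' (no match yet)
Bit 4: prefix='011' -> emit 'b', reset
Bit 5: prefix='1' -> emit 'm', reset
Bit 6: prefix='0' (no match yet)
Bit 7: prefix='01' (no match yet)
Bit 8: prefix='010' -> emit 'n', reset
Bit 9: prefix='1' -> emit 'm', reset
Bit 10: prefix='0' (no match yet)
Bit 11: prefix='01' (no match yet)
Bit 12: prefix='010' -> emit 'n', reset
Bit 13: prefix='0' (no match yet)
Bit 14: prefix='01' (no match yet)
Bit 15: prefix='010' -> emit 'n', reset
Bit 16: prefix='0' (no match yet)
Bit 17: prefix='00' -> emit 'e', reset
Bit 18: prefix='0' (no match yet)
Bit 19: prefix='01' (no match yet)
Bit 20: prefix='010' -> emit 'n', reset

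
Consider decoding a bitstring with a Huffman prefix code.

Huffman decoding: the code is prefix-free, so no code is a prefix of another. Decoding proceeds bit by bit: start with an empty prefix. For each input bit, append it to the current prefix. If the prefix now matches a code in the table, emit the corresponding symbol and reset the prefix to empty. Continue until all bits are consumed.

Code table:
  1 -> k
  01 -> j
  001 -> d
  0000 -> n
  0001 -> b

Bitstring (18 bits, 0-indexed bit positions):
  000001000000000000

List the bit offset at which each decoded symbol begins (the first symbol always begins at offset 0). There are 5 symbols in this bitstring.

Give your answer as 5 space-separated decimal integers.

Answer: 0 4 6 10 14

Derivation:
Bit 0: prefix='0' (no match yet)
Bit 1: prefix='00' (no match yet)
Bit 2: prefix='000' (no match yet)
Bit 3: prefix='0000' -> emit 'n', reset
Bit 4: prefix='0' (no match yet)
Bit 5: prefix='01' -> emit 'j', reset
Bit 6: prefix='0' (no match yet)
Bit 7: prefix='00' (no match yet)
Bit 8: prefix='000' (no match yet)
Bit 9: prefix='0000' -> emit 'n', reset
Bit 10: prefix='0' (no match yet)
Bit 11: prefix='00' (no match yet)
Bit 12: prefix='000' (no match yet)
Bit 13: prefix='0000' -> emit 'n', reset
Bit 14: prefix='0' (no match yet)
Bit 15: prefix='00' (no match yet)
Bit 16: prefix='000' (no match yet)
Bit 17: prefix='0000' -> emit 'n', reset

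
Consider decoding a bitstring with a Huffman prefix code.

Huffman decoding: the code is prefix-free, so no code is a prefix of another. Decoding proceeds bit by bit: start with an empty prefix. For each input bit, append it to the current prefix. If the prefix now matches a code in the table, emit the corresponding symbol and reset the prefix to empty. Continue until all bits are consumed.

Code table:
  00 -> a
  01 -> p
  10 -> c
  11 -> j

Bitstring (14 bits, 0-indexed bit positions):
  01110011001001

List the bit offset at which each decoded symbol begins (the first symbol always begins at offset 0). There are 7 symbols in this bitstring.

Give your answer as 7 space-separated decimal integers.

Bit 0: prefix='0' (no match yet)
Bit 1: prefix='01' -> emit 'p', reset
Bit 2: prefix='1' (no match yet)
Bit 3: prefix='11' -> emit 'j', reset
Bit 4: prefix='0' (no match yet)
Bit 5: prefix='00' -> emit 'a', reset
Bit 6: prefix='1' (no match yet)
Bit 7: prefix='11' -> emit 'j', reset
Bit 8: prefix='0' (no match yet)
Bit 9: prefix='00' -> emit 'a', reset
Bit 10: prefix='1' (no match yet)
Bit 11: prefix='10' -> emit 'c', reset
Bit 12: prefix='0' (no match yet)
Bit 13: prefix='01' -> emit 'p', reset

Answer: 0 2 4 6 8 10 12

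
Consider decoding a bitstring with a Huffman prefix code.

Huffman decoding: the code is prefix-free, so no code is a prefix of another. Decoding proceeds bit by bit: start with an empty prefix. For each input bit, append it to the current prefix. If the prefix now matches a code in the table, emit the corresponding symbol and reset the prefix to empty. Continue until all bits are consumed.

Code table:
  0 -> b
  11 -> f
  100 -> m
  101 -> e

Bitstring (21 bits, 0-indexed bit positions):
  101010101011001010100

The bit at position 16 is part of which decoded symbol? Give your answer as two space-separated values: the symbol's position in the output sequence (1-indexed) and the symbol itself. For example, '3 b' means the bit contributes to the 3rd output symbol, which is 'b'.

Bit 0: prefix='1' (no match yet)
Bit 1: prefix='10' (no match yet)
Bit 2: prefix='101' -> emit 'e', reset
Bit 3: prefix='0' -> emit 'b', reset
Bit 4: prefix='1' (no match yet)
Bit 5: prefix='10' (no match yet)
Bit 6: prefix='101' -> emit 'e', reset
Bit 7: prefix='0' -> emit 'b', reset
Bit 8: prefix='1' (no match yet)
Bit 9: prefix='10' (no match yet)
Bit 10: prefix='101' -> emit 'e', reset
Bit 11: prefix='1' (no match yet)
Bit 12: prefix='10' (no match yet)
Bit 13: prefix='100' -> emit 'm', reset
Bit 14: prefix='1' (no match yet)
Bit 15: prefix='10' (no match yet)
Bit 16: prefix='101' -> emit 'e', reset
Bit 17: prefix='0' -> emit 'b', reset
Bit 18: prefix='1' (no match yet)
Bit 19: prefix='10' (no match yet)
Bit 20: prefix='100' -> emit 'm', reset

Answer: 7 e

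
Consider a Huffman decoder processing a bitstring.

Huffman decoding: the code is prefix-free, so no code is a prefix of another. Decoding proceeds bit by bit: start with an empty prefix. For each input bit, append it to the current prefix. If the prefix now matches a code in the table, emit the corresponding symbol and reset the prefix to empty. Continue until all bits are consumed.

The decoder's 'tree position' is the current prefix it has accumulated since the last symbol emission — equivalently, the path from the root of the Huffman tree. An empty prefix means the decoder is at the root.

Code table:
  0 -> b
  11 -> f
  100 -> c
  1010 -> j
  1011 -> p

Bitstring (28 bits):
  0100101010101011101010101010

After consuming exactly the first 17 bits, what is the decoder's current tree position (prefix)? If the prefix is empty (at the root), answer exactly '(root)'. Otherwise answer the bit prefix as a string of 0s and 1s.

Bit 0: prefix='0' -> emit 'b', reset
Bit 1: prefix='1' (no match yet)
Bit 2: prefix='10' (no match yet)
Bit 3: prefix='100' -> emit 'c', reset
Bit 4: prefix='1' (no match yet)
Bit 5: prefix='10' (no match yet)
Bit 6: prefix='101' (no match yet)
Bit 7: prefix='1010' -> emit 'j', reset
Bit 8: prefix='1' (no match yet)
Bit 9: prefix='10' (no match yet)
Bit 10: prefix='101' (no match yet)
Bit 11: prefix='1010' -> emit 'j', reset
Bit 12: prefix='1' (no match yet)
Bit 13: prefix='10' (no match yet)
Bit 14: prefix='101' (no match yet)
Bit 15: prefix='1011' -> emit 'p', reset
Bit 16: prefix='1' (no match yet)

Answer: 1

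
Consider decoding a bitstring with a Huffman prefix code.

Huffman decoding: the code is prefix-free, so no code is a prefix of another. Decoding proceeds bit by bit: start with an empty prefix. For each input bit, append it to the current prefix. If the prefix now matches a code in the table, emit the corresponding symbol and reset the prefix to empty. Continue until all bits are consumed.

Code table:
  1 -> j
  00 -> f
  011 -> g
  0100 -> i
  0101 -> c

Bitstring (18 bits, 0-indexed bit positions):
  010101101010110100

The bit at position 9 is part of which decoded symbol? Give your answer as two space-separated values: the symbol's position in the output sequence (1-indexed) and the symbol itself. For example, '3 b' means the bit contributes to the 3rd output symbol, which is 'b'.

Answer: 3 c

Derivation:
Bit 0: prefix='0' (no match yet)
Bit 1: prefix='01' (no match yet)
Bit 2: prefix='010' (no match yet)
Bit 3: prefix='0101' -> emit 'c', reset
Bit 4: prefix='0' (no match yet)
Bit 5: prefix='01' (no match yet)
Bit 6: prefix='011' -> emit 'g', reset
Bit 7: prefix='0' (no match yet)
Bit 8: prefix='01' (no match yet)
Bit 9: prefix='010' (no match yet)
Bit 10: prefix='0101' -> emit 'c', reset
Bit 11: prefix='0' (no match yet)
Bit 12: prefix='01' (no match yet)
Bit 13: prefix='011' -> emit 'g', reset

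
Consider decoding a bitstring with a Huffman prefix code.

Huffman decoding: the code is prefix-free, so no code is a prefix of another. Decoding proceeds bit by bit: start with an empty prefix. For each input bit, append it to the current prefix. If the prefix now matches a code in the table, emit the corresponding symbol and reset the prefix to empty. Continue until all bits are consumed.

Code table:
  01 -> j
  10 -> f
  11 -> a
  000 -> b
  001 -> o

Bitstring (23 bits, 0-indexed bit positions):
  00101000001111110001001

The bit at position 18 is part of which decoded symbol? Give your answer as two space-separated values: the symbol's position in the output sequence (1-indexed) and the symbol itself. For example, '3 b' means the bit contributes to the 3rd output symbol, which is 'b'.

Answer: 8 o

Derivation:
Bit 0: prefix='0' (no match yet)
Bit 1: prefix='00' (no match yet)
Bit 2: prefix='001' -> emit 'o', reset
Bit 3: prefix='0' (no match yet)
Bit 4: prefix='01' -> emit 'j', reset
Bit 5: prefix='0' (no match yet)
Bit 6: prefix='00' (no match yet)
Bit 7: prefix='000' -> emit 'b', reset
Bit 8: prefix='0' (no match yet)
Bit 9: prefix='00' (no match yet)
Bit 10: prefix='001' -> emit 'o', reset
Bit 11: prefix='1' (no match yet)
Bit 12: prefix='11' -> emit 'a', reset
Bit 13: prefix='1' (no match yet)
Bit 14: prefix='11' -> emit 'a', reset
Bit 15: prefix='1' (no match yet)
Bit 16: prefix='10' -> emit 'f', reset
Bit 17: prefix='0' (no match yet)
Bit 18: prefix='00' (no match yet)
Bit 19: prefix='001' -> emit 'o', reset
Bit 20: prefix='0' (no match yet)
Bit 21: prefix='00' (no match yet)
Bit 22: prefix='001' -> emit 'o', reset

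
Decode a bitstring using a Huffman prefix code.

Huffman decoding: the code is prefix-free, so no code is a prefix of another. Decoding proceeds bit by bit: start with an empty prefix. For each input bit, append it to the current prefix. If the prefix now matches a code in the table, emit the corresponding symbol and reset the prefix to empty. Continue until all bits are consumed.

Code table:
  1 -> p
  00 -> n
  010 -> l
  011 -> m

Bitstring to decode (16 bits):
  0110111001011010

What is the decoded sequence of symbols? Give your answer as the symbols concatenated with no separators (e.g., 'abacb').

Bit 0: prefix='0' (no match yet)
Bit 1: prefix='01' (no match yet)
Bit 2: prefix='011' -> emit 'm', reset
Bit 3: prefix='0' (no match yet)
Bit 4: prefix='01' (no match yet)
Bit 5: prefix='011' -> emit 'm', reset
Bit 6: prefix='1' -> emit 'p', reset
Bit 7: prefix='0' (no match yet)
Bit 8: prefix='00' -> emit 'n', reset
Bit 9: prefix='1' -> emit 'p', reset
Bit 10: prefix='0' (no match yet)
Bit 11: prefix='01' (no match yet)
Bit 12: prefix='011' -> emit 'm', reset
Bit 13: prefix='0' (no match yet)
Bit 14: prefix='01' (no match yet)
Bit 15: prefix='010' -> emit 'l', reset

Answer: mmpnpml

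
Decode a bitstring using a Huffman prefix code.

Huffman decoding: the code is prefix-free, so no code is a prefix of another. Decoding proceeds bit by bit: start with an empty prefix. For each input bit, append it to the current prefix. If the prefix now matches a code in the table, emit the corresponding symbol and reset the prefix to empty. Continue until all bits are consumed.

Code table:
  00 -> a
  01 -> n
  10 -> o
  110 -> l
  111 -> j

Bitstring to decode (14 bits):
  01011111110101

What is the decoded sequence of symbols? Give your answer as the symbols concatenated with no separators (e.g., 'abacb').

Answer: nnjjnn

Derivation:
Bit 0: prefix='0' (no match yet)
Bit 1: prefix='01' -> emit 'n', reset
Bit 2: prefix='0' (no match yet)
Bit 3: prefix='01' -> emit 'n', reset
Bit 4: prefix='1' (no match yet)
Bit 5: prefix='11' (no match yet)
Bit 6: prefix='111' -> emit 'j', reset
Bit 7: prefix='1' (no match yet)
Bit 8: prefix='11' (no match yet)
Bit 9: prefix='111' -> emit 'j', reset
Bit 10: prefix='0' (no match yet)
Bit 11: prefix='01' -> emit 'n', reset
Bit 12: prefix='0' (no match yet)
Bit 13: prefix='01' -> emit 'n', reset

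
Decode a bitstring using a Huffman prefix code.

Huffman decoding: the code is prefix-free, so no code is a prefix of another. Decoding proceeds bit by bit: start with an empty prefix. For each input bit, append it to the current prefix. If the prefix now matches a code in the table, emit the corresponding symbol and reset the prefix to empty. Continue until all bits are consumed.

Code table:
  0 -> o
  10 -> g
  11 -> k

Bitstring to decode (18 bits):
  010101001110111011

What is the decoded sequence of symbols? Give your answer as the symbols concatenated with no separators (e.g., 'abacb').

Bit 0: prefix='0' -> emit 'o', reset
Bit 1: prefix='1' (no match yet)
Bit 2: prefix='10' -> emit 'g', reset
Bit 3: prefix='1' (no match yet)
Bit 4: prefix='10' -> emit 'g', reset
Bit 5: prefix='1' (no match yet)
Bit 6: prefix='10' -> emit 'g', reset
Bit 7: prefix='0' -> emit 'o', reset
Bit 8: prefix='1' (no match yet)
Bit 9: prefix='11' -> emit 'k', reset
Bit 10: prefix='1' (no match yet)
Bit 11: prefix='10' -> emit 'g', reset
Bit 12: prefix='1' (no match yet)
Bit 13: prefix='11' -> emit 'k', reset
Bit 14: prefix='1' (no match yet)
Bit 15: prefix='10' -> emit 'g', reset
Bit 16: prefix='1' (no match yet)
Bit 17: prefix='11' -> emit 'k', reset

Answer: ogggokgkgk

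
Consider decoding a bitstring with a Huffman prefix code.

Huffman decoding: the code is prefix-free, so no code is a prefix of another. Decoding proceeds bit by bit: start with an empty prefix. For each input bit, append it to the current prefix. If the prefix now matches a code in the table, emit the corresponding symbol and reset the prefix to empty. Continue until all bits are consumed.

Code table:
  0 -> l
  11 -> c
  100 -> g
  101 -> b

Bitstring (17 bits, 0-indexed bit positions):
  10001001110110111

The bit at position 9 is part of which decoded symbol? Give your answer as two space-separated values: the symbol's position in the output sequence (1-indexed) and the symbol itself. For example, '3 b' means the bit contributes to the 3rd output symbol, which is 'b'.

Answer: 5 b

Derivation:
Bit 0: prefix='1' (no match yet)
Bit 1: prefix='10' (no match yet)
Bit 2: prefix='100' -> emit 'g', reset
Bit 3: prefix='0' -> emit 'l', reset
Bit 4: prefix='1' (no match yet)
Bit 5: prefix='10' (no match yet)
Bit 6: prefix='100' -> emit 'g', reset
Bit 7: prefix='1' (no match yet)
Bit 8: prefix='11' -> emit 'c', reset
Bit 9: prefix='1' (no match yet)
Bit 10: prefix='10' (no match yet)
Bit 11: prefix='101' -> emit 'b', reset
Bit 12: prefix='1' (no match yet)
Bit 13: prefix='10' (no match yet)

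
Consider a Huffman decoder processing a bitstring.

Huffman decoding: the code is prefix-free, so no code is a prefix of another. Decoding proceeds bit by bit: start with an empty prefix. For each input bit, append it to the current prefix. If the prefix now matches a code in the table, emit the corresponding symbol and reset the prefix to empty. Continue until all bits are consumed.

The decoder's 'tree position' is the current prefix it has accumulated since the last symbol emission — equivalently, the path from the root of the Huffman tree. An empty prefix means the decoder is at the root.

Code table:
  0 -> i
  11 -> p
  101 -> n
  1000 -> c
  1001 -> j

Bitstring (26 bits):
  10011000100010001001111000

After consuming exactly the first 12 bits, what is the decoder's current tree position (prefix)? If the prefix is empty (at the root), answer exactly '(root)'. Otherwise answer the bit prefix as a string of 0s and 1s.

Answer: (root)

Derivation:
Bit 0: prefix='1' (no match yet)
Bit 1: prefix='10' (no match yet)
Bit 2: prefix='100' (no match yet)
Bit 3: prefix='1001' -> emit 'j', reset
Bit 4: prefix='1' (no match yet)
Bit 5: prefix='10' (no match yet)
Bit 6: prefix='100' (no match yet)
Bit 7: prefix='1000' -> emit 'c', reset
Bit 8: prefix='1' (no match yet)
Bit 9: prefix='10' (no match yet)
Bit 10: prefix='100' (no match yet)
Bit 11: prefix='1000' -> emit 'c', reset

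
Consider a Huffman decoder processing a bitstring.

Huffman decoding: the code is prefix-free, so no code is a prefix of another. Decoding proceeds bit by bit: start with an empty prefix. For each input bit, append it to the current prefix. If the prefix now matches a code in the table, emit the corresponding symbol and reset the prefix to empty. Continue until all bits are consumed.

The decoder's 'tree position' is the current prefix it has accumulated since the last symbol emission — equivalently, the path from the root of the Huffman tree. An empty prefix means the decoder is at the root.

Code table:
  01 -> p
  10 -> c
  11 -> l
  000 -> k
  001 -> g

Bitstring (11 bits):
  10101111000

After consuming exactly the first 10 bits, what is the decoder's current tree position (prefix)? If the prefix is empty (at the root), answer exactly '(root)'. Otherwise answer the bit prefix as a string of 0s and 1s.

Answer: 00

Derivation:
Bit 0: prefix='1' (no match yet)
Bit 1: prefix='10' -> emit 'c', reset
Bit 2: prefix='1' (no match yet)
Bit 3: prefix='10' -> emit 'c', reset
Bit 4: prefix='1' (no match yet)
Bit 5: prefix='11' -> emit 'l', reset
Bit 6: prefix='1' (no match yet)
Bit 7: prefix='11' -> emit 'l', reset
Bit 8: prefix='0' (no match yet)
Bit 9: prefix='00' (no match yet)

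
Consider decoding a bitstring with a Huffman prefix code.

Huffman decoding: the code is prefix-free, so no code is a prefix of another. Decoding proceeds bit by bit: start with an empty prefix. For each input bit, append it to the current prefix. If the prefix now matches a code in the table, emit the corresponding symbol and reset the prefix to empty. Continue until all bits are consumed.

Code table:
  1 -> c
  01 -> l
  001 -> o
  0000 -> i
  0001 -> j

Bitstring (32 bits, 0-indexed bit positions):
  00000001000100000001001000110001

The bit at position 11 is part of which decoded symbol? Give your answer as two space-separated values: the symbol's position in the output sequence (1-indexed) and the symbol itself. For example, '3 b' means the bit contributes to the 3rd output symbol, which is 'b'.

Bit 0: prefix='0' (no match yet)
Bit 1: prefix='00' (no match yet)
Bit 2: prefix='000' (no match yet)
Bit 3: prefix='0000' -> emit 'i', reset
Bit 4: prefix='0' (no match yet)
Bit 5: prefix='00' (no match yet)
Bit 6: prefix='000' (no match yet)
Bit 7: prefix='0001' -> emit 'j', reset
Bit 8: prefix='0' (no match yet)
Bit 9: prefix='00' (no match yet)
Bit 10: prefix='000' (no match yet)
Bit 11: prefix='0001' -> emit 'j', reset
Bit 12: prefix='0' (no match yet)
Bit 13: prefix='00' (no match yet)
Bit 14: prefix='000' (no match yet)
Bit 15: prefix='0000' -> emit 'i', reset

Answer: 3 j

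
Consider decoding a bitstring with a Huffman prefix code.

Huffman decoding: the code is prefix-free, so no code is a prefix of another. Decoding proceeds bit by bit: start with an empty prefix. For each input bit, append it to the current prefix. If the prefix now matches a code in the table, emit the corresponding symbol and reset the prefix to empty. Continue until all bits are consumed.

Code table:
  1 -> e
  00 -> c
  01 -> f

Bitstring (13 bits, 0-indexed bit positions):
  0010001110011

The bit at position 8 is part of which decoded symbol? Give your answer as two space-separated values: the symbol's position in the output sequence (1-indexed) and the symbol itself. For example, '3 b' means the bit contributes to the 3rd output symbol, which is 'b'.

Answer: 6 e

Derivation:
Bit 0: prefix='0' (no match yet)
Bit 1: prefix='00' -> emit 'c', reset
Bit 2: prefix='1' -> emit 'e', reset
Bit 3: prefix='0' (no match yet)
Bit 4: prefix='00' -> emit 'c', reset
Bit 5: prefix='0' (no match yet)
Bit 6: prefix='01' -> emit 'f', reset
Bit 7: prefix='1' -> emit 'e', reset
Bit 8: prefix='1' -> emit 'e', reset
Bit 9: prefix='0' (no match yet)
Bit 10: prefix='00' -> emit 'c', reset
Bit 11: prefix='1' -> emit 'e', reset
Bit 12: prefix='1' -> emit 'e', reset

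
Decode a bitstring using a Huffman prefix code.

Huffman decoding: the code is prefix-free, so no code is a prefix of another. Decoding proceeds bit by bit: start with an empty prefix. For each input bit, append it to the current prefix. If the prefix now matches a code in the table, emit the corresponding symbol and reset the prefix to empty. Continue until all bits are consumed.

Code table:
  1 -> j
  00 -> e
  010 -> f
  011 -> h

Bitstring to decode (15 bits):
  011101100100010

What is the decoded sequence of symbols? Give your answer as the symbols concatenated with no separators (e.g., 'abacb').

Answer: hjhejef

Derivation:
Bit 0: prefix='0' (no match yet)
Bit 1: prefix='01' (no match yet)
Bit 2: prefix='011' -> emit 'h', reset
Bit 3: prefix='1' -> emit 'j', reset
Bit 4: prefix='0' (no match yet)
Bit 5: prefix='01' (no match yet)
Bit 6: prefix='011' -> emit 'h', reset
Bit 7: prefix='0' (no match yet)
Bit 8: prefix='00' -> emit 'e', reset
Bit 9: prefix='1' -> emit 'j', reset
Bit 10: prefix='0' (no match yet)
Bit 11: prefix='00' -> emit 'e', reset
Bit 12: prefix='0' (no match yet)
Bit 13: prefix='01' (no match yet)
Bit 14: prefix='010' -> emit 'f', reset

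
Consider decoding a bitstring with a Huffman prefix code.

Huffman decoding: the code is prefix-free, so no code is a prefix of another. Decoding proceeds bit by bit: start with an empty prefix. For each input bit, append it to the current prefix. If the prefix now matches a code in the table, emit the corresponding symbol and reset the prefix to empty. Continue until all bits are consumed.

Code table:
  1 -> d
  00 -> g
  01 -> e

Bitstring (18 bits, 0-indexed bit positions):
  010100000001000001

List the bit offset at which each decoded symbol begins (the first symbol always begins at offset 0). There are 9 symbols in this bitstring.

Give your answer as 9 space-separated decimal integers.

Answer: 0 2 4 6 8 10 12 14 16

Derivation:
Bit 0: prefix='0' (no match yet)
Bit 1: prefix='01' -> emit 'e', reset
Bit 2: prefix='0' (no match yet)
Bit 3: prefix='01' -> emit 'e', reset
Bit 4: prefix='0' (no match yet)
Bit 5: prefix='00' -> emit 'g', reset
Bit 6: prefix='0' (no match yet)
Bit 7: prefix='00' -> emit 'g', reset
Bit 8: prefix='0' (no match yet)
Bit 9: prefix='00' -> emit 'g', reset
Bit 10: prefix='0' (no match yet)
Bit 11: prefix='01' -> emit 'e', reset
Bit 12: prefix='0' (no match yet)
Bit 13: prefix='00' -> emit 'g', reset
Bit 14: prefix='0' (no match yet)
Bit 15: prefix='00' -> emit 'g', reset
Bit 16: prefix='0' (no match yet)
Bit 17: prefix='01' -> emit 'e', reset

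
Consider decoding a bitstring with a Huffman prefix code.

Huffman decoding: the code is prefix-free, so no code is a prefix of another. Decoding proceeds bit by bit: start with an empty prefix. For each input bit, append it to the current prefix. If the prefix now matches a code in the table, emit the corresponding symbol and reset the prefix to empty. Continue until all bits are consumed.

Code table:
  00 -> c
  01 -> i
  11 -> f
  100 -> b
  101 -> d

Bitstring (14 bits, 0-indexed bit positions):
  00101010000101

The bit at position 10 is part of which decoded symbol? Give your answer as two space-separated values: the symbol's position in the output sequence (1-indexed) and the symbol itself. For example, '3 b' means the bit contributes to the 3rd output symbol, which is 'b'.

Answer: 5 c

Derivation:
Bit 0: prefix='0' (no match yet)
Bit 1: prefix='00' -> emit 'c', reset
Bit 2: prefix='1' (no match yet)
Bit 3: prefix='10' (no match yet)
Bit 4: prefix='101' -> emit 'd', reset
Bit 5: prefix='0' (no match yet)
Bit 6: prefix='01' -> emit 'i', reset
Bit 7: prefix='0' (no match yet)
Bit 8: prefix='00' -> emit 'c', reset
Bit 9: prefix='0' (no match yet)
Bit 10: prefix='00' -> emit 'c', reset
Bit 11: prefix='1' (no match yet)
Bit 12: prefix='10' (no match yet)
Bit 13: prefix='101' -> emit 'd', reset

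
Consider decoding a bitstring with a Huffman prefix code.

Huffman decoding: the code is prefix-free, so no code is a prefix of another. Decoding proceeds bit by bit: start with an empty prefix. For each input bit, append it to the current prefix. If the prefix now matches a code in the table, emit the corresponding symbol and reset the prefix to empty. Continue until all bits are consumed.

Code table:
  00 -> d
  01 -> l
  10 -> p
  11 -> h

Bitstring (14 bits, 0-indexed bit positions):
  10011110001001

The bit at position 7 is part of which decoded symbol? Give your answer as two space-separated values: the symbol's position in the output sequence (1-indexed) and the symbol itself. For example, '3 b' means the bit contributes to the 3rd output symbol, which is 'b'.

Bit 0: prefix='1' (no match yet)
Bit 1: prefix='10' -> emit 'p', reset
Bit 2: prefix='0' (no match yet)
Bit 3: prefix='01' -> emit 'l', reset
Bit 4: prefix='1' (no match yet)
Bit 5: prefix='11' -> emit 'h', reset
Bit 6: prefix='1' (no match yet)
Bit 7: prefix='10' -> emit 'p', reset
Bit 8: prefix='0' (no match yet)
Bit 9: prefix='00' -> emit 'd', reset
Bit 10: prefix='1' (no match yet)
Bit 11: prefix='10' -> emit 'p', reset

Answer: 4 p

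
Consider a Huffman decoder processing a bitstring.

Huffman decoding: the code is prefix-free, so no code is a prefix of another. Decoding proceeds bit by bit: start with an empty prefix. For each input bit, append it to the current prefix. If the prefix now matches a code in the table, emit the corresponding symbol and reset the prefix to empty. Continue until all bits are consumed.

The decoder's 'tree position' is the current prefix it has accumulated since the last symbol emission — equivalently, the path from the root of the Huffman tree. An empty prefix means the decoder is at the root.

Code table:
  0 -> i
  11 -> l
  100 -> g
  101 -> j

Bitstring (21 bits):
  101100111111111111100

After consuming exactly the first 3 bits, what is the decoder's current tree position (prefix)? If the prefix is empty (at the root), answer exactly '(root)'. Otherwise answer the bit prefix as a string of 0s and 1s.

Bit 0: prefix='1' (no match yet)
Bit 1: prefix='10' (no match yet)
Bit 2: prefix='101' -> emit 'j', reset

Answer: (root)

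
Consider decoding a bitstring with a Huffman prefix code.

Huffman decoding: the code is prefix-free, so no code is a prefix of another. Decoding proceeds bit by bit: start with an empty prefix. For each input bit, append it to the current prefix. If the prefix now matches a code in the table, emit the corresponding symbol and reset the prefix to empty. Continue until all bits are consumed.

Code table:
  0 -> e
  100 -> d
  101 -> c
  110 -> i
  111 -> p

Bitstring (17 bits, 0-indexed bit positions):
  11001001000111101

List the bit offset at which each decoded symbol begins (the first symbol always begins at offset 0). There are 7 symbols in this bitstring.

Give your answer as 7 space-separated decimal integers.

Answer: 0 3 4 7 10 11 14

Derivation:
Bit 0: prefix='1' (no match yet)
Bit 1: prefix='11' (no match yet)
Bit 2: prefix='110' -> emit 'i', reset
Bit 3: prefix='0' -> emit 'e', reset
Bit 4: prefix='1' (no match yet)
Bit 5: prefix='10' (no match yet)
Bit 6: prefix='100' -> emit 'd', reset
Bit 7: prefix='1' (no match yet)
Bit 8: prefix='10' (no match yet)
Bit 9: prefix='100' -> emit 'd', reset
Bit 10: prefix='0' -> emit 'e', reset
Bit 11: prefix='1' (no match yet)
Bit 12: prefix='11' (no match yet)
Bit 13: prefix='111' -> emit 'p', reset
Bit 14: prefix='1' (no match yet)
Bit 15: prefix='10' (no match yet)
Bit 16: prefix='101' -> emit 'c', reset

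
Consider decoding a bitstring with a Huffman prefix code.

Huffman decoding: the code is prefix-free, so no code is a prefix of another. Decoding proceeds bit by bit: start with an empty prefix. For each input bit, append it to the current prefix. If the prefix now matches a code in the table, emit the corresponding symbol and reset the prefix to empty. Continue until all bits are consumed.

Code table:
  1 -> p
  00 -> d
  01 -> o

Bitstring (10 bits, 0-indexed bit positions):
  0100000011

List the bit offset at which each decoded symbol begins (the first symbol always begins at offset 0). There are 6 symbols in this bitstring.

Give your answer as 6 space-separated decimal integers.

Answer: 0 2 4 6 8 9

Derivation:
Bit 0: prefix='0' (no match yet)
Bit 1: prefix='01' -> emit 'o', reset
Bit 2: prefix='0' (no match yet)
Bit 3: prefix='00' -> emit 'd', reset
Bit 4: prefix='0' (no match yet)
Bit 5: prefix='00' -> emit 'd', reset
Bit 6: prefix='0' (no match yet)
Bit 7: prefix='00' -> emit 'd', reset
Bit 8: prefix='1' -> emit 'p', reset
Bit 9: prefix='1' -> emit 'p', reset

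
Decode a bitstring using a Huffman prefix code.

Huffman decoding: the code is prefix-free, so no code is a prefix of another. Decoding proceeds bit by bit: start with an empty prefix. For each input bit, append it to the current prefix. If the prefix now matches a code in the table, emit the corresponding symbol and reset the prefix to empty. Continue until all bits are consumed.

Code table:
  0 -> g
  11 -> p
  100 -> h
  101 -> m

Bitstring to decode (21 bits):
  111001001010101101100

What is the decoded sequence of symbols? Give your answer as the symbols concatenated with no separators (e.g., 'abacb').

Answer: phhmgmmh

Derivation:
Bit 0: prefix='1' (no match yet)
Bit 1: prefix='11' -> emit 'p', reset
Bit 2: prefix='1' (no match yet)
Bit 3: prefix='10' (no match yet)
Bit 4: prefix='100' -> emit 'h', reset
Bit 5: prefix='1' (no match yet)
Bit 6: prefix='10' (no match yet)
Bit 7: prefix='100' -> emit 'h', reset
Bit 8: prefix='1' (no match yet)
Bit 9: prefix='10' (no match yet)
Bit 10: prefix='101' -> emit 'm', reset
Bit 11: prefix='0' -> emit 'g', reset
Bit 12: prefix='1' (no match yet)
Bit 13: prefix='10' (no match yet)
Bit 14: prefix='101' -> emit 'm', reset
Bit 15: prefix='1' (no match yet)
Bit 16: prefix='10' (no match yet)
Bit 17: prefix='101' -> emit 'm', reset
Bit 18: prefix='1' (no match yet)
Bit 19: prefix='10' (no match yet)
Bit 20: prefix='100' -> emit 'h', reset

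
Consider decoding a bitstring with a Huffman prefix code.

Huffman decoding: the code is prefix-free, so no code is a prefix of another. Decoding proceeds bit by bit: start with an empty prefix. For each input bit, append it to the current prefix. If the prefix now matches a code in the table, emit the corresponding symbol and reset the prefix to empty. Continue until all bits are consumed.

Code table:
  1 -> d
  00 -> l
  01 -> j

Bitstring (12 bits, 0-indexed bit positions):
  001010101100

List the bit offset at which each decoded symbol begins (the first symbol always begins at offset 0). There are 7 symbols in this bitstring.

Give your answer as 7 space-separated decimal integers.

Bit 0: prefix='0' (no match yet)
Bit 1: prefix='00' -> emit 'l', reset
Bit 2: prefix='1' -> emit 'd', reset
Bit 3: prefix='0' (no match yet)
Bit 4: prefix='01' -> emit 'j', reset
Bit 5: prefix='0' (no match yet)
Bit 6: prefix='01' -> emit 'j', reset
Bit 7: prefix='0' (no match yet)
Bit 8: prefix='01' -> emit 'j', reset
Bit 9: prefix='1' -> emit 'd', reset
Bit 10: prefix='0' (no match yet)
Bit 11: prefix='00' -> emit 'l', reset

Answer: 0 2 3 5 7 9 10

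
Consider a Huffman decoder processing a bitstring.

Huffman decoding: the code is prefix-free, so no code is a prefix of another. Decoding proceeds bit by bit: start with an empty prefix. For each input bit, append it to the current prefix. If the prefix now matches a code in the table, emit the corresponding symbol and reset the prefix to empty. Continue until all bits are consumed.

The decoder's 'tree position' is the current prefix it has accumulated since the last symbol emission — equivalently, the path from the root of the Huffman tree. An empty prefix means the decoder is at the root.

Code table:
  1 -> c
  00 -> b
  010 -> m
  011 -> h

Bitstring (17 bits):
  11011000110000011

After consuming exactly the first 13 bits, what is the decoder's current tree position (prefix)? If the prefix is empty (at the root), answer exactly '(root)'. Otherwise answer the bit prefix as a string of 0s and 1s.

Answer: 0

Derivation:
Bit 0: prefix='1' -> emit 'c', reset
Bit 1: prefix='1' -> emit 'c', reset
Bit 2: prefix='0' (no match yet)
Bit 3: prefix='01' (no match yet)
Bit 4: prefix='011' -> emit 'h', reset
Bit 5: prefix='0' (no match yet)
Bit 6: prefix='00' -> emit 'b', reset
Bit 7: prefix='0' (no match yet)
Bit 8: prefix='01' (no match yet)
Bit 9: prefix='011' -> emit 'h', reset
Bit 10: prefix='0' (no match yet)
Bit 11: prefix='00' -> emit 'b', reset
Bit 12: prefix='0' (no match yet)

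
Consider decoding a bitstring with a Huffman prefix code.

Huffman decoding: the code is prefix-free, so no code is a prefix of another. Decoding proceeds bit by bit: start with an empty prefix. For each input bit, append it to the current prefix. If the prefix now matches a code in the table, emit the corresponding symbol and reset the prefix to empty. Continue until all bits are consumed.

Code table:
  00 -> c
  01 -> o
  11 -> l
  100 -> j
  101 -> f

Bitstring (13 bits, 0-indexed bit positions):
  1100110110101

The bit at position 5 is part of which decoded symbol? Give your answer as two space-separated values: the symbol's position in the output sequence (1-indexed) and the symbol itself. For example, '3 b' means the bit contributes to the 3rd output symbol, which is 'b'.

Bit 0: prefix='1' (no match yet)
Bit 1: prefix='11' -> emit 'l', reset
Bit 2: prefix='0' (no match yet)
Bit 3: prefix='00' -> emit 'c', reset
Bit 4: prefix='1' (no match yet)
Bit 5: prefix='11' -> emit 'l', reset
Bit 6: prefix='0' (no match yet)
Bit 7: prefix='01' -> emit 'o', reset
Bit 8: prefix='1' (no match yet)
Bit 9: prefix='10' (no match yet)

Answer: 3 l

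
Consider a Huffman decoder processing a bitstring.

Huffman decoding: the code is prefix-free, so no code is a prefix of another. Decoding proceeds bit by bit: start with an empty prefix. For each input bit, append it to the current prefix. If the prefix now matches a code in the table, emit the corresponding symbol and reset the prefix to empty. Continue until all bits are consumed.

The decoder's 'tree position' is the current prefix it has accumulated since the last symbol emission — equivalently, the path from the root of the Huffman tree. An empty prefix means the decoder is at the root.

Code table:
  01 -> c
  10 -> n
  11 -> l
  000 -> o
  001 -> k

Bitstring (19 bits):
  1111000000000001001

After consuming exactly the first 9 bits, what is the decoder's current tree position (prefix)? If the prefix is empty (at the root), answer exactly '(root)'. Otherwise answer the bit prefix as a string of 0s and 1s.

Answer: 00

Derivation:
Bit 0: prefix='1' (no match yet)
Bit 1: prefix='11' -> emit 'l', reset
Bit 2: prefix='1' (no match yet)
Bit 3: prefix='11' -> emit 'l', reset
Bit 4: prefix='0' (no match yet)
Bit 5: prefix='00' (no match yet)
Bit 6: prefix='000' -> emit 'o', reset
Bit 7: prefix='0' (no match yet)
Bit 8: prefix='00' (no match yet)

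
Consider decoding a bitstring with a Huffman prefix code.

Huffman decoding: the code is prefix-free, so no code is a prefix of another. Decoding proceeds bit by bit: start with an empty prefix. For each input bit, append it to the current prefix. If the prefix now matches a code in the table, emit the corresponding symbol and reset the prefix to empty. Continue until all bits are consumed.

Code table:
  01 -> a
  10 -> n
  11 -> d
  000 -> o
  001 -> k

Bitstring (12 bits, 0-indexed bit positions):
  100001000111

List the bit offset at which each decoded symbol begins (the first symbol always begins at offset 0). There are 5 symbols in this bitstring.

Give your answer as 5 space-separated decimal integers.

Answer: 0 2 5 7 10

Derivation:
Bit 0: prefix='1' (no match yet)
Bit 1: prefix='10' -> emit 'n', reset
Bit 2: prefix='0' (no match yet)
Bit 3: prefix='00' (no match yet)
Bit 4: prefix='000' -> emit 'o', reset
Bit 5: prefix='1' (no match yet)
Bit 6: prefix='10' -> emit 'n', reset
Bit 7: prefix='0' (no match yet)
Bit 8: prefix='00' (no match yet)
Bit 9: prefix='001' -> emit 'k', reset
Bit 10: prefix='1' (no match yet)
Bit 11: prefix='11' -> emit 'd', reset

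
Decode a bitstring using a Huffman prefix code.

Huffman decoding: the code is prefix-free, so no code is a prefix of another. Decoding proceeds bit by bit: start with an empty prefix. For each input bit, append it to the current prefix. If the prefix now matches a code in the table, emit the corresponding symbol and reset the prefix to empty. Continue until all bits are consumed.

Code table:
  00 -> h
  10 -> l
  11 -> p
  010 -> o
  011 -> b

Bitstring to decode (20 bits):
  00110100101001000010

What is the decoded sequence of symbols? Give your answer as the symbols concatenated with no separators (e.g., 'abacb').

Answer: hpooloho

Derivation:
Bit 0: prefix='0' (no match yet)
Bit 1: prefix='00' -> emit 'h', reset
Bit 2: prefix='1' (no match yet)
Bit 3: prefix='11' -> emit 'p', reset
Bit 4: prefix='0' (no match yet)
Bit 5: prefix='01' (no match yet)
Bit 6: prefix='010' -> emit 'o', reset
Bit 7: prefix='0' (no match yet)
Bit 8: prefix='01' (no match yet)
Bit 9: prefix='010' -> emit 'o', reset
Bit 10: prefix='1' (no match yet)
Bit 11: prefix='10' -> emit 'l', reset
Bit 12: prefix='0' (no match yet)
Bit 13: prefix='01' (no match yet)
Bit 14: prefix='010' -> emit 'o', reset
Bit 15: prefix='0' (no match yet)
Bit 16: prefix='00' -> emit 'h', reset
Bit 17: prefix='0' (no match yet)
Bit 18: prefix='01' (no match yet)
Bit 19: prefix='010' -> emit 'o', reset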